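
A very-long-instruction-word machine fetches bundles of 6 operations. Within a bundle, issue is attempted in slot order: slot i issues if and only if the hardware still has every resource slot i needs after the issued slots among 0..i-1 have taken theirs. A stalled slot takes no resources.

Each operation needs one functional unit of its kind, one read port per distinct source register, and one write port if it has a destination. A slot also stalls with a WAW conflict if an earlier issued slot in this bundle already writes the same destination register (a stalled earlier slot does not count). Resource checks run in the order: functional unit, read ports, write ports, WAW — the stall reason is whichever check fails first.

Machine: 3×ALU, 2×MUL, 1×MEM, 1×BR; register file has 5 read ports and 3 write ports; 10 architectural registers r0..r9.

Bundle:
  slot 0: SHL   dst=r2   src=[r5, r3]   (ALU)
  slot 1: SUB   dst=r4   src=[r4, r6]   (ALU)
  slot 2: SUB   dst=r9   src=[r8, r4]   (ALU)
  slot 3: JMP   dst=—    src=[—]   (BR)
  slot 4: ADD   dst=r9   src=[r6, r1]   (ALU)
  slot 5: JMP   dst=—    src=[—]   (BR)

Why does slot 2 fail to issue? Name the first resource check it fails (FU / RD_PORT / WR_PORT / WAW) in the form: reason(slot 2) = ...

reason(slot 2) = RD_PORT

slot 0 (ALU): ISSUE — free A2,Mu2,Ld1,B1 rp3 wp2
slot 1 (ALU): ISSUE — free A1,Mu2,Ld1,B1 rp1 wp1
slot 2 (ALU): stall RD_PORT — free A1,Mu2,Ld1,B1 rp1 wp1
slot 3 (BR): ISSUE — free A1,Mu2,Ld1,B0 rp1 wp1
slot 4 (ALU): stall RD_PORT — free A1,Mu2,Ld1,B0 rp1 wp1
slot 5 (BR): stall FU — free A1,Mu2,Ld1,B0 rp1 wp1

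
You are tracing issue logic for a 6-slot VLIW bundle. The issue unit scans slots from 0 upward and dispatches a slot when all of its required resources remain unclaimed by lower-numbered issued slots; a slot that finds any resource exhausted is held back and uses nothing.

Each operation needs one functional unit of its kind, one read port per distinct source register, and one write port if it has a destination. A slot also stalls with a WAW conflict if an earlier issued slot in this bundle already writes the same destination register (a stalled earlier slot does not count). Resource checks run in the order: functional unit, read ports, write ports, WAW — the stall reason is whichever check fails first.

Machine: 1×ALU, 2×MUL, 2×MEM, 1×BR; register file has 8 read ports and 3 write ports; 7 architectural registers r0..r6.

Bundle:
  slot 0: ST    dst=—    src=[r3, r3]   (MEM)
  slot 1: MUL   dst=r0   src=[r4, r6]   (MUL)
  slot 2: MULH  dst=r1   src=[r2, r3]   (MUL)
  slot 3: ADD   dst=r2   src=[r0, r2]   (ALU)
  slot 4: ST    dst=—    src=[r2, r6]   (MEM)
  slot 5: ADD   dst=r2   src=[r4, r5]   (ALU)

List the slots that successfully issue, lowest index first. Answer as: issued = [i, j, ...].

(0) want 1×MEM +1rd +0wr — yes → AL1|MU2|ME1|BR1|rd7|wr3
(1) want 1×MUL +2rd +1wr — yes → AL1|MU1|ME1|BR1|rd5|wr2
(2) want 1×MUL +2rd +1wr — yes → AL1|MU0|ME1|BR1|rd3|wr1
(3) want 1×ALU +2rd +1wr — yes → AL0|MU0|ME1|BR1|rd1|wr0
(4) want 1×MEM +2rd +0wr — RD_PORT → AL0|MU0|ME1|BR1|rd1|wr0
(5) want 1×ALU +2rd +1wr — FU → AL0|MU0|ME1|BR1|rd1|wr0

issued = [0, 1, 2, 3]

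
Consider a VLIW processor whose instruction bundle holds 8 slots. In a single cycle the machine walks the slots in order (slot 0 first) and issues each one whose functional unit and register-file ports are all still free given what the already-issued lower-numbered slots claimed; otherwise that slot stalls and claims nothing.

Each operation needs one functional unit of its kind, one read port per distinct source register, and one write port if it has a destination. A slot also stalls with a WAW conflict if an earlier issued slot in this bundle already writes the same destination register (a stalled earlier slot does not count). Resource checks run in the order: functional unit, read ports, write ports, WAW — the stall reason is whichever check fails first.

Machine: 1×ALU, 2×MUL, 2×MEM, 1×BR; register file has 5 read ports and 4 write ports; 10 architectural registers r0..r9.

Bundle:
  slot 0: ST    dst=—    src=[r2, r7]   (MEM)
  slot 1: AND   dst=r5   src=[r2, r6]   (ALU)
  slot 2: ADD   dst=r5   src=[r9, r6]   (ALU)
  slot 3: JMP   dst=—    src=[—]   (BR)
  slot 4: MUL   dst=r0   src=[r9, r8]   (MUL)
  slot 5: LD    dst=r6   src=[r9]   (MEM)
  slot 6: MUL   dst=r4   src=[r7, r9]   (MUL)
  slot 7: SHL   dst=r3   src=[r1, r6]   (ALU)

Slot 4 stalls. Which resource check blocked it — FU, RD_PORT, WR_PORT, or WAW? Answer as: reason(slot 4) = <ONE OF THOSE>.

(0) want 1×MEM +2rd +0wr — yes → AL1|MU2|ME1|BR1|rd3|wr4
(1) want 1×ALU +2rd +1wr — yes → AL0|MU2|ME1|BR1|rd1|wr3
(2) want 1×ALU +2rd +1wr — FU → AL0|MU2|ME1|BR1|rd1|wr3
(3) want 1×BR +0rd +0wr — yes → AL0|MU2|ME1|BR0|rd1|wr3
(4) want 1×MUL +2rd +1wr — RD_PORT → AL0|MU2|ME1|BR0|rd1|wr3
(5) want 1×MEM +1rd +1wr — yes → AL0|MU2|ME0|BR0|rd0|wr2
(6) want 1×MUL +2rd +1wr — RD_PORT → AL0|MU2|ME0|BR0|rd0|wr2
(7) want 1×ALU +2rd +1wr — FU → AL0|MU2|ME0|BR0|rd0|wr2

reason(slot 4) = RD_PORT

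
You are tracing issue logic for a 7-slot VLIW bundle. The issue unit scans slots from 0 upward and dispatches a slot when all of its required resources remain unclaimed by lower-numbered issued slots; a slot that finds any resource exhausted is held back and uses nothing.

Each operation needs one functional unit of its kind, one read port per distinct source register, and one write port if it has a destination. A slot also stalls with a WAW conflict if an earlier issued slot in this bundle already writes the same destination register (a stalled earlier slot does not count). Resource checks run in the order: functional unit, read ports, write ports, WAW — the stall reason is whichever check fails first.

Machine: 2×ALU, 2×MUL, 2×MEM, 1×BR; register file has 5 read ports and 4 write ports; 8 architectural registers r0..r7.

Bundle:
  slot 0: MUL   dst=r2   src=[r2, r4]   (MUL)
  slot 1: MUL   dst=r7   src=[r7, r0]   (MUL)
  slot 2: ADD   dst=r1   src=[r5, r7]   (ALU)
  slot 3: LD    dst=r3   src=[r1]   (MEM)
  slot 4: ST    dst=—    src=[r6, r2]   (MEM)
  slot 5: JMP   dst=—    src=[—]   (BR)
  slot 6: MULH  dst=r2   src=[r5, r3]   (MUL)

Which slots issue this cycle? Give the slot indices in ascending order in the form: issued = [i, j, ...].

issued = [0, 1, 3, 5]

[0] MUL needs rd=2 wr=1: ok; after: ALU=2 MUL=1 MEM=2 BR=1, R=3, W=3
[1] MUL needs rd=2 wr=1: ok; after: ALU=2 MUL=0 MEM=2 BR=1, R=1, W=2
[2] ALU needs rd=2 wr=1: RD_PORT; after: ALU=2 MUL=0 MEM=2 BR=1, R=1, W=2
[3] MEM needs rd=1 wr=1: ok; after: ALU=2 MUL=0 MEM=1 BR=1, R=0, W=1
[4] MEM needs rd=2 wr=0: RD_PORT; after: ALU=2 MUL=0 MEM=1 BR=1, R=0, W=1
[5] BR needs rd=0 wr=0: ok; after: ALU=2 MUL=0 MEM=1 BR=0, R=0, W=1
[6] MUL needs rd=2 wr=1: FU; after: ALU=2 MUL=0 MEM=1 BR=0, R=0, W=1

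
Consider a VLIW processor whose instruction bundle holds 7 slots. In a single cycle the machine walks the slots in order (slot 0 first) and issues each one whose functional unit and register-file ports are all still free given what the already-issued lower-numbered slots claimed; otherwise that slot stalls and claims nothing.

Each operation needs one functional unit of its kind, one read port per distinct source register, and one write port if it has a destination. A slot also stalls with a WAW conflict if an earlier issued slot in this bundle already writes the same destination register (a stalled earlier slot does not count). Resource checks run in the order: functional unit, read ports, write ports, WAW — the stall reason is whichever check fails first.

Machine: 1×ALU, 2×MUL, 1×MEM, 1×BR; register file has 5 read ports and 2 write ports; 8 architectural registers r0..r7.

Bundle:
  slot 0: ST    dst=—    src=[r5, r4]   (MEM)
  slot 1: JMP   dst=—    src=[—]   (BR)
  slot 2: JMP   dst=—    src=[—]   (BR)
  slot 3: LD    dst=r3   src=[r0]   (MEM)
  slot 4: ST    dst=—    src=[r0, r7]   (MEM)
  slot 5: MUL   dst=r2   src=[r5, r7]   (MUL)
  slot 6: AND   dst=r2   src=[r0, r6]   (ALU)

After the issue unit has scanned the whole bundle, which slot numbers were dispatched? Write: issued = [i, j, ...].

issued = [0, 1, 5]

slot 0 (MEM): ISSUE — free A1,Mu2,Ld0,B1 rp3 wp2
slot 1 (BR): ISSUE — free A1,Mu2,Ld0,B0 rp3 wp2
slot 2 (BR): stall FU — free A1,Mu2,Ld0,B0 rp3 wp2
slot 3 (MEM): stall FU — free A1,Mu2,Ld0,B0 rp3 wp2
slot 4 (MEM): stall FU — free A1,Mu2,Ld0,B0 rp3 wp2
slot 5 (MUL): ISSUE — free A1,Mu1,Ld0,B0 rp1 wp1
slot 6 (ALU): stall RD_PORT — free A1,Mu1,Ld0,B0 rp1 wp1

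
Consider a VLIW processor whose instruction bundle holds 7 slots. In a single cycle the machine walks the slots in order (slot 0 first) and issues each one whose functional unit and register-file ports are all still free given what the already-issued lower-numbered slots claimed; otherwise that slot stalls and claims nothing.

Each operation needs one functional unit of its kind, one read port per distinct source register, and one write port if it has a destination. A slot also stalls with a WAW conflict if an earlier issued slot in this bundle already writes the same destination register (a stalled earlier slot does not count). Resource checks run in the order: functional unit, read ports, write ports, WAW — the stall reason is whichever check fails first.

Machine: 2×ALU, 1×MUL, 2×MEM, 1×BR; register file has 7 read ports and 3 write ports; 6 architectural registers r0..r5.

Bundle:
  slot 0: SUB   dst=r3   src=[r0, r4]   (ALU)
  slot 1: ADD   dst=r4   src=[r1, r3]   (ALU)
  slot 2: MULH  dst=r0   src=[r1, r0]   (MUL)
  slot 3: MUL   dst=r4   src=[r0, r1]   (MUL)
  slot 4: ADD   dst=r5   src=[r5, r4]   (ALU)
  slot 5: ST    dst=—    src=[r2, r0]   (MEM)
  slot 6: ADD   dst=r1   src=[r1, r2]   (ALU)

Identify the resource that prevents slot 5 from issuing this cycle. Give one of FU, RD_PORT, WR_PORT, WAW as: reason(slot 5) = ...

slot 0 (ALU): ISSUE — free A1,Mu1,Ld2,B1 rp5 wp2
slot 1 (ALU): ISSUE — free A0,Mu1,Ld2,B1 rp3 wp1
slot 2 (MUL): ISSUE — free A0,Mu0,Ld2,B1 rp1 wp0
slot 3 (MUL): stall FU — free A0,Mu0,Ld2,B1 rp1 wp0
slot 4 (ALU): stall FU — free A0,Mu0,Ld2,B1 rp1 wp0
slot 5 (MEM): stall RD_PORT — free A0,Mu0,Ld2,B1 rp1 wp0
slot 6 (ALU): stall FU — free A0,Mu0,Ld2,B1 rp1 wp0

reason(slot 5) = RD_PORT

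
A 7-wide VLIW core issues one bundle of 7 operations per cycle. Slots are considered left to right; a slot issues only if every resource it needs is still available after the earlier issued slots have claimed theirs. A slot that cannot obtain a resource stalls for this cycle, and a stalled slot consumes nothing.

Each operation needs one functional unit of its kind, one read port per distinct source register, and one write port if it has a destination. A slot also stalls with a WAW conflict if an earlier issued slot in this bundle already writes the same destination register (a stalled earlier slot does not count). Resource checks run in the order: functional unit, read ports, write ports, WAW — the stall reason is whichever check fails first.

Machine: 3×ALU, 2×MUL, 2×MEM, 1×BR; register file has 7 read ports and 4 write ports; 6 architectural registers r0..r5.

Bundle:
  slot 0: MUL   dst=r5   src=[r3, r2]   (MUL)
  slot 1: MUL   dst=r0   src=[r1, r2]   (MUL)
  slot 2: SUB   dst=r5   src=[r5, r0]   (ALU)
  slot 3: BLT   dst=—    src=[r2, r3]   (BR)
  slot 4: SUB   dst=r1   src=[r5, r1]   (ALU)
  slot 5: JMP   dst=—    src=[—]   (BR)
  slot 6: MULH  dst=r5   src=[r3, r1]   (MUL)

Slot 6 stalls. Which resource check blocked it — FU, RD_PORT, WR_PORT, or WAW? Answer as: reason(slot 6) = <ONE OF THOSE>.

[0] MUL needs rd=2 wr=1: ok; after: ALU=3 MUL=1 MEM=2 BR=1, R=5, W=3
[1] MUL needs rd=2 wr=1: ok; after: ALU=3 MUL=0 MEM=2 BR=1, R=3, W=2
[2] ALU needs rd=2 wr=1: WAW; after: ALU=3 MUL=0 MEM=2 BR=1, R=3, W=2
[3] BR needs rd=2 wr=0: ok; after: ALU=3 MUL=0 MEM=2 BR=0, R=1, W=2
[4] ALU needs rd=2 wr=1: RD_PORT; after: ALU=3 MUL=0 MEM=2 BR=0, R=1, W=2
[5] BR needs rd=0 wr=0: FU; after: ALU=3 MUL=0 MEM=2 BR=0, R=1, W=2
[6] MUL needs rd=2 wr=1: FU; after: ALU=3 MUL=0 MEM=2 BR=0, R=1, W=2

reason(slot 6) = FU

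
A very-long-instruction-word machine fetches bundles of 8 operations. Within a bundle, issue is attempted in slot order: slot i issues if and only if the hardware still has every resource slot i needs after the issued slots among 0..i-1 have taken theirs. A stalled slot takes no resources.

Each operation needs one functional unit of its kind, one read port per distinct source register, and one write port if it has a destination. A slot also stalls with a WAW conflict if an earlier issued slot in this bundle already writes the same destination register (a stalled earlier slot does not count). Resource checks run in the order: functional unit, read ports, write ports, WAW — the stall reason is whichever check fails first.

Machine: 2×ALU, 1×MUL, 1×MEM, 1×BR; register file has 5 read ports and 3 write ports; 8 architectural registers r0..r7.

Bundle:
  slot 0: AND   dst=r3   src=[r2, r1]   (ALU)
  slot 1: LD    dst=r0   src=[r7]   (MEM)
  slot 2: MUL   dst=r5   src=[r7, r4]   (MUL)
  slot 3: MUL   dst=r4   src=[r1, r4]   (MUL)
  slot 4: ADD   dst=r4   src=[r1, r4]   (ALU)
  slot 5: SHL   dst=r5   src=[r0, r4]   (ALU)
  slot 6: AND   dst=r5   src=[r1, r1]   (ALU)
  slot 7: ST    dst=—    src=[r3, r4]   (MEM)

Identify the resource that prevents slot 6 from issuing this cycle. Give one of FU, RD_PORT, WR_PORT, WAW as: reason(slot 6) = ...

reason(slot 6) = RD_PORT

[0] ALU needs rd=2 wr=1: ok; after: ALU=1 MUL=1 MEM=1 BR=1, R=3, W=2
[1] MEM needs rd=1 wr=1: ok; after: ALU=1 MUL=1 MEM=0 BR=1, R=2, W=1
[2] MUL needs rd=2 wr=1: ok; after: ALU=1 MUL=0 MEM=0 BR=1, R=0, W=0
[3] MUL needs rd=2 wr=1: FU; after: ALU=1 MUL=0 MEM=0 BR=1, R=0, W=0
[4] ALU needs rd=2 wr=1: RD_PORT; after: ALU=1 MUL=0 MEM=0 BR=1, R=0, W=0
[5] ALU needs rd=2 wr=1: RD_PORT; after: ALU=1 MUL=0 MEM=0 BR=1, R=0, W=0
[6] ALU needs rd=1 wr=1: RD_PORT; after: ALU=1 MUL=0 MEM=0 BR=1, R=0, W=0
[7] MEM needs rd=2 wr=0: FU; after: ALU=1 MUL=0 MEM=0 BR=1, R=0, W=0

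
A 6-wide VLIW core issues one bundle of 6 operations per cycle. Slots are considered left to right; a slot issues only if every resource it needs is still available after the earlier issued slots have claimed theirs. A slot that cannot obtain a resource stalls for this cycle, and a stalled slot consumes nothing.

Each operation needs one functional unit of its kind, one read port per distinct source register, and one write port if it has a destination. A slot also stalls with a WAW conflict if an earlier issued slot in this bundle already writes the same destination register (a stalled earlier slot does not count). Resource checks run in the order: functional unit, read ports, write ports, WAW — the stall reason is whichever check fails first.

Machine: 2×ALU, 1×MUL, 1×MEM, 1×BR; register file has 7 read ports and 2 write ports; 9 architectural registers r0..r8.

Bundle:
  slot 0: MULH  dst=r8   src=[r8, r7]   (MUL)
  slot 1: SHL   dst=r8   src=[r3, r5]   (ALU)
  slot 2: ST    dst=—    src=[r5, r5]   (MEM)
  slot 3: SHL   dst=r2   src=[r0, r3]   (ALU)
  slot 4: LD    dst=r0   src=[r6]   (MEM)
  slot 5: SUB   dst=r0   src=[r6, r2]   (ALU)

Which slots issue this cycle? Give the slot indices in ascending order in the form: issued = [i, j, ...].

#0 MUL src=r8,r7 dispatched  <A:2 Mu:0 Ld:1 B:1 rd:5 wr:1>
#1 ALU src=r3,r5 held:WAW  <A:2 Mu:0 Ld:1 B:1 rd:5 wr:1>
#2 MEM src=r5,r5 dispatched  <A:2 Mu:0 Ld:0 B:1 rd:4 wr:1>
#3 ALU src=r0,r3 dispatched  <A:1 Mu:0 Ld:0 B:1 rd:2 wr:0>
#4 MEM src=r6 held:FU  <A:1 Mu:0 Ld:0 B:1 rd:2 wr:0>
#5 ALU src=r6,r2 held:WR_PORT  <A:1 Mu:0 Ld:0 B:1 rd:2 wr:0>

issued = [0, 2, 3]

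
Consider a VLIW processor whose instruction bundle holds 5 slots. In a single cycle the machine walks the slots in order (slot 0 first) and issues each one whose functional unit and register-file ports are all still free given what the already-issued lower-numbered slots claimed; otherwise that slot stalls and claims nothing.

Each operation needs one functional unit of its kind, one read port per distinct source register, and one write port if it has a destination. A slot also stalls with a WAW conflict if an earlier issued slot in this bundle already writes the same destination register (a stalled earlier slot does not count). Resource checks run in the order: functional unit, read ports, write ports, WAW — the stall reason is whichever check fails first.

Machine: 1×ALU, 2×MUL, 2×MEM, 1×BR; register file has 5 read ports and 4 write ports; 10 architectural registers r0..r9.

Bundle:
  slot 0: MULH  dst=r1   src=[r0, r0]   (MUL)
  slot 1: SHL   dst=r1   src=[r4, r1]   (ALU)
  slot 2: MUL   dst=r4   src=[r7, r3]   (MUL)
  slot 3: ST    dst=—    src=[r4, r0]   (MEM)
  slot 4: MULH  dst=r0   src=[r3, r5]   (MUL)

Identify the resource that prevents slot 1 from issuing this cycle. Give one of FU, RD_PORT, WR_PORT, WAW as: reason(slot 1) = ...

reason(slot 1) = WAW

[0] MUL needs rd=1 wr=1: ok; after: ALU=1 MUL=1 MEM=2 BR=1, R=4, W=3
[1] ALU needs rd=2 wr=1: WAW; after: ALU=1 MUL=1 MEM=2 BR=1, R=4, W=3
[2] MUL needs rd=2 wr=1: ok; after: ALU=1 MUL=0 MEM=2 BR=1, R=2, W=2
[3] MEM needs rd=2 wr=0: ok; after: ALU=1 MUL=0 MEM=1 BR=1, R=0, W=2
[4] MUL needs rd=2 wr=1: FU; after: ALU=1 MUL=0 MEM=1 BR=1, R=0, W=2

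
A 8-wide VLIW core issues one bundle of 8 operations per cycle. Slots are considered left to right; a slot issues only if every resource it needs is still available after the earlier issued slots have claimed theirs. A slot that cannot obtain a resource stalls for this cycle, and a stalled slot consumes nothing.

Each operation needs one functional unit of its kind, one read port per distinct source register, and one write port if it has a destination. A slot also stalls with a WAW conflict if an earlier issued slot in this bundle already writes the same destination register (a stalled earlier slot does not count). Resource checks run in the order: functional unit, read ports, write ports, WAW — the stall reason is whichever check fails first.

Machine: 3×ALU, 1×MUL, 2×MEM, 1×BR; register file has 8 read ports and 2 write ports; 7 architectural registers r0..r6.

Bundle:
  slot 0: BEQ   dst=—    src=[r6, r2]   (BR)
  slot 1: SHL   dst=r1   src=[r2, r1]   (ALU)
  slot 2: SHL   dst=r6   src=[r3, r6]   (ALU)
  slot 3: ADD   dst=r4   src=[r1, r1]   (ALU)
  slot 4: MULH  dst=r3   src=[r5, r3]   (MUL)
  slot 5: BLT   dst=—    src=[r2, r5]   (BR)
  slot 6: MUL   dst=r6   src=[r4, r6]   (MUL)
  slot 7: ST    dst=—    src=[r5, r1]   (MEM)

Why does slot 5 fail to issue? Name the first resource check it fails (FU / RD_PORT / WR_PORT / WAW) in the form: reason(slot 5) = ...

(0) want 1×BR +2rd +0wr — yes → AL3|MU1|ME2|BR0|rd6|wr2
(1) want 1×ALU +2rd +1wr — yes → AL2|MU1|ME2|BR0|rd4|wr1
(2) want 1×ALU +2rd +1wr — yes → AL1|MU1|ME2|BR0|rd2|wr0
(3) want 1×ALU +1rd +1wr — WR_PORT → AL1|MU1|ME2|BR0|rd2|wr0
(4) want 1×MUL +2rd +1wr — WR_PORT → AL1|MU1|ME2|BR0|rd2|wr0
(5) want 1×BR +2rd +0wr — FU → AL1|MU1|ME2|BR0|rd2|wr0
(6) want 1×MUL +2rd +1wr — WR_PORT → AL1|MU1|ME2|BR0|rd2|wr0
(7) want 1×MEM +2rd +0wr — yes → AL1|MU1|ME1|BR0|rd0|wr0

reason(slot 5) = FU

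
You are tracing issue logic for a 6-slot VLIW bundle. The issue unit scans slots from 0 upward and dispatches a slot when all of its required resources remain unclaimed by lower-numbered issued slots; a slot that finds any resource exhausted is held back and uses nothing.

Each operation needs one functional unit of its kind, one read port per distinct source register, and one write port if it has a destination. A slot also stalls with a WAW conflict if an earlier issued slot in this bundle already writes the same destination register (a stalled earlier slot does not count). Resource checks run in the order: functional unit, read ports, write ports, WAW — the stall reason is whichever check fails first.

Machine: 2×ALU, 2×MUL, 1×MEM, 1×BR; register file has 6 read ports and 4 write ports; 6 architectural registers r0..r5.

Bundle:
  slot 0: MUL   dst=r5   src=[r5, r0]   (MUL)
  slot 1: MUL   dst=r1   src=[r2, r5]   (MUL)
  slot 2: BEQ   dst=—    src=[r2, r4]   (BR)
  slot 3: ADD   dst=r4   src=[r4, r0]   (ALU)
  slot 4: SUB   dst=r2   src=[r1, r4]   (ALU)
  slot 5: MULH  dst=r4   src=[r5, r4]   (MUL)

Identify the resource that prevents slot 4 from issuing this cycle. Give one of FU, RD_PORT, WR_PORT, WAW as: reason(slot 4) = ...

  0. MUL→r5 ⇒ go  {2A/1Mu/1Ld/1B | 4r 3w}
  1. MUL→r1 ⇒ go  {2A/0Mu/1Ld/1B | 2r 2w}
  2. BR ⇒ go  {2A/0Mu/1Ld/0B | 0r 2w}
  3. ALU→r4 ⇒ no(RD_PORT)  {2A/0Mu/1Ld/0B | 0r 2w}
  4. ALU→r2 ⇒ no(RD_PORT)  {2A/0Mu/1Ld/0B | 0r 2w}
  5. MUL→r4 ⇒ no(FU)  {2A/0Mu/1Ld/0B | 0r 2w}

reason(slot 4) = RD_PORT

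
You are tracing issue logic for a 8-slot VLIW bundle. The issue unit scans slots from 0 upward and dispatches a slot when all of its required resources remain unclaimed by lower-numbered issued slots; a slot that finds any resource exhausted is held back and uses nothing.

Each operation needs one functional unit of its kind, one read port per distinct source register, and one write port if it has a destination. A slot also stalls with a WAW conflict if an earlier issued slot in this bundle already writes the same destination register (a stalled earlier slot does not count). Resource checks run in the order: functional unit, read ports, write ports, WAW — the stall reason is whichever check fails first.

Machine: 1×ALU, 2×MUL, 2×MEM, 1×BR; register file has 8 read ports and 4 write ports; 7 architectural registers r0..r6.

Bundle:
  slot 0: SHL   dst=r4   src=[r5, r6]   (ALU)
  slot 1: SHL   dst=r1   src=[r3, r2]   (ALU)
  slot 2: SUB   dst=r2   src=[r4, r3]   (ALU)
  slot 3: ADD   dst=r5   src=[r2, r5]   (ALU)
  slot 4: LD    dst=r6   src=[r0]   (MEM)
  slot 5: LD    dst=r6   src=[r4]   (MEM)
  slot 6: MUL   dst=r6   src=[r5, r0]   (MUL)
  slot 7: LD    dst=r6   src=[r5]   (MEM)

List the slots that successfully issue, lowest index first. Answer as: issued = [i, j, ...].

issued = [0, 4]

slot 0 (ALU): ISSUE — free A0,Mu2,Ld2,B1 rp6 wp3
slot 1 (ALU): stall FU — free A0,Mu2,Ld2,B1 rp6 wp3
slot 2 (ALU): stall FU — free A0,Mu2,Ld2,B1 rp6 wp3
slot 3 (ALU): stall FU — free A0,Mu2,Ld2,B1 rp6 wp3
slot 4 (MEM): ISSUE — free A0,Mu2,Ld1,B1 rp5 wp2
slot 5 (MEM): stall WAW — free A0,Mu2,Ld1,B1 rp5 wp2
slot 6 (MUL): stall WAW — free A0,Mu2,Ld1,B1 rp5 wp2
slot 7 (MEM): stall WAW — free A0,Mu2,Ld1,B1 rp5 wp2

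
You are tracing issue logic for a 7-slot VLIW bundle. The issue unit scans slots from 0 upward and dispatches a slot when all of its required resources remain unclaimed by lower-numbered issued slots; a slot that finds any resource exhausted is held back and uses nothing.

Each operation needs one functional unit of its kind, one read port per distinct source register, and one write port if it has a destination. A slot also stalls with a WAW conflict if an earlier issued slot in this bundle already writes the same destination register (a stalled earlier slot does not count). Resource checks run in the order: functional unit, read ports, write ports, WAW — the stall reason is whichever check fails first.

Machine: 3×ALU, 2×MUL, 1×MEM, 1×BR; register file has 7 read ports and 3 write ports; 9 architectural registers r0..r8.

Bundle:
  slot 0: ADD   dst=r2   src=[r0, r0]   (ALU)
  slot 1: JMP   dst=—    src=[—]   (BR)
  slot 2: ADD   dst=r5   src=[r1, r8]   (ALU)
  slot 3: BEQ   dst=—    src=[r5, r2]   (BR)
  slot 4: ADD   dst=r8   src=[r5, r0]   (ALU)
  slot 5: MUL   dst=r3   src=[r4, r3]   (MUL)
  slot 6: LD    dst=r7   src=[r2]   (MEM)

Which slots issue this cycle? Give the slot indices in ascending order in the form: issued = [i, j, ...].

issued = [0, 1, 2, 4]

(0) want 1×ALU +1rd +1wr — yes → AL2|MU2|ME1|BR1|rd6|wr2
(1) want 1×BR +0rd +0wr — yes → AL2|MU2|ME1|BR0|rd6|wr2
(2) want 1×ALU +2rd +1wr — yes → AL1|MU2|ME1|BR0|rd4|wr1
(3) want 1×BR +2rd +0wr — FU → AL1|MU2|ME1|BR0|rd4|wr1
(4) want 1×ALU +2rd +1wr — yes → AL0|MU2|ME1|BR0|rd2|wr0
(5) want 1×MUL +2rd +1wr — WR_PORT → AL0|MU2|ME1|BR0|rd2|wr0
(6) want 1×MEM +1rd +1wr — WR_PORT → AL0|MU2|ME1|BR0|rd2|wr0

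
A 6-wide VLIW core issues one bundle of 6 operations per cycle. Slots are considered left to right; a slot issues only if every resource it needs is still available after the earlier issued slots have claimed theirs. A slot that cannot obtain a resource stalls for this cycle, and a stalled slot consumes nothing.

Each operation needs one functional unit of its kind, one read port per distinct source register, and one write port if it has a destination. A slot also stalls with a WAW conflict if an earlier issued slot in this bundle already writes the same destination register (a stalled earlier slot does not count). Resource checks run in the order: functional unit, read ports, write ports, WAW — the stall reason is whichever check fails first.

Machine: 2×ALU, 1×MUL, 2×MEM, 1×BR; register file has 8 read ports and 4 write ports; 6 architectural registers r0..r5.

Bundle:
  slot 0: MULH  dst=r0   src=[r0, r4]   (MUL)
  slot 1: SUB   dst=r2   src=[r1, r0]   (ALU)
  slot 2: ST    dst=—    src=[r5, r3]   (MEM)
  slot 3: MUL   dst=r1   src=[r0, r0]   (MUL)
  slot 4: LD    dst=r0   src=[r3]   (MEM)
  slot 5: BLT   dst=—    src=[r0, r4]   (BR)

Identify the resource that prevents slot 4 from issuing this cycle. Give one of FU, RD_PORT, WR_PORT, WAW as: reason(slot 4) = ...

reason(slot 4) = WAW

[0] MUL needs rd=2 wr=1: ok; after: ALU=2 MUL=0 MEM=2 BR=1, R=6, W=3
[1] ALU needs rd=2 wr=1: ok; after: ALU=1 MUL=0 MEM=2 BR=1, R=4, W=2
[2] MEM needs rd=2 wr=0: ok; after: ALU=1 MUL=0 MEM=1 BR=1, R=2, W=2
[3] MUL needs rd=1 wr=1: FU; after: ALU=1 MUL=0 MEM=1 BR=1, R=2, W=2
[4] MEM needs rd=1 wr=1: WAW; after: ALU=1 MUL=0 MEM=1 BR=1, R=2, W=2
[5] BR needs rd=2 wr=0: ok; after: ALU=1 MUL=0 MEM=1 BR=0, R=0, W=2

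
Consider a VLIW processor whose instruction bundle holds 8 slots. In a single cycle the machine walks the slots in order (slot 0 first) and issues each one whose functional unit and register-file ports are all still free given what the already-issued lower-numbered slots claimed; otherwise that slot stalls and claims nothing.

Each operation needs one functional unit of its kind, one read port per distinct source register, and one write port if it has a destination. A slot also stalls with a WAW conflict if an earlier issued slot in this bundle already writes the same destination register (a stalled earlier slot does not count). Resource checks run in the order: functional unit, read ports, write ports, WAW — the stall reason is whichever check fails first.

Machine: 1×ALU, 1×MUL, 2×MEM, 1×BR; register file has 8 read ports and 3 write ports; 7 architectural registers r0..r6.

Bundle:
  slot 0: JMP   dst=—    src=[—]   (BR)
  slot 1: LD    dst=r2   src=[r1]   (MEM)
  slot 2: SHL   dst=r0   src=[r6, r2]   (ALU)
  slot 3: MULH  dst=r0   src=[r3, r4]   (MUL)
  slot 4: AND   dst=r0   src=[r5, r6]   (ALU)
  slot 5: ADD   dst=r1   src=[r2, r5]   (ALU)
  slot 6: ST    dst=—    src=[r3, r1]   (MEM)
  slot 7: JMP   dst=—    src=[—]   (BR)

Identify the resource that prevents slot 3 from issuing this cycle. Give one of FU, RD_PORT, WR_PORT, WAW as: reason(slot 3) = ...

  0. BR ⇒ go  {1A/1Mu/2Ld/0B | 8r 3w}
  1. MEM→r2 ⇒ go  {1A/1Mu/1Ld/0B | 7r 2w}
  2. ALU→r0 ⇒ go  {0A/1Mu/1Ld/0B | 5r 1w}
  3. MUL→r0 ⇒ no(WAW)  {0A/1Mu/1Ld/0B | 5r 1w}
  4. ALU→r0 ⇒ no(FU)  {0A/1Mu/1Ld/0B | 5r 1w}
  5. ALU→r1 ⇒ no(FU)  {0A/1Mu/1Ld/0B | 5r 1w}
  6. MEM ⇒ go  {0A/1Mu/0Ld/0B | 3r 1w}
  7. BR ⇒ no(FU)  {0A/1Mu/0Ld/0B | 3r 1w}

reason(slot 3) = WAW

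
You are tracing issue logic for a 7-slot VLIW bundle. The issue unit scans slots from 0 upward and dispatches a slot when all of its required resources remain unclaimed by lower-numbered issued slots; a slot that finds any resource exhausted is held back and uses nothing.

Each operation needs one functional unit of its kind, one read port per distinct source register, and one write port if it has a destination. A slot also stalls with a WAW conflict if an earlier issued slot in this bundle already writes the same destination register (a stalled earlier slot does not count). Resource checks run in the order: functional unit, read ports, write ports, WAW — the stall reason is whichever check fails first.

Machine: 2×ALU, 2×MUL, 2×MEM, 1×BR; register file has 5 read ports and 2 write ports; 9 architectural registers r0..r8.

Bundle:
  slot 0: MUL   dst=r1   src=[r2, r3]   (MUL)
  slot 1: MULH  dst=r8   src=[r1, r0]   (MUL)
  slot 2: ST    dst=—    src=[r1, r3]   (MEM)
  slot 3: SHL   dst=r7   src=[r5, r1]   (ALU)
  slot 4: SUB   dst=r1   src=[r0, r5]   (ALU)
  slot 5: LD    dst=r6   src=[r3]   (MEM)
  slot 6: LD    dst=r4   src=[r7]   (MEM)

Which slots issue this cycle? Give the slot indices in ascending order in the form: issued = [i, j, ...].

issued = [0, 1]

(0) want 1×MUL +2rd +1wr — yes → AL2|MU1|ME2|BR1|rd3|wr1
(1) want 1×MUL +2rd +1wr — yes → AL2|MU0|ME2|BR1|rd1|wr0
(2) want 1×MEM +2rd +0wr — RD_PORT → AL2|MU0|ME2|BR1|rd1|wr0
(3) want 1×ALU +2rd +1wr — RD_PORT → AL2|MU0|ME2|BR1|rd1|wr0
(4) want 1×ALU +2rd +1wr — RD_PORT → AL2|MU0|ME2|BR1|rd1|wr0
(5) want 1×MEM +1rd +1wr — WR_PORT → AL2|MU0|ME2|BR1|rd1|wr0
(6) want 1×MEM +1rd +1wr — WR_PORT → AL2|MU0|ME2|BR1|rd1|wr0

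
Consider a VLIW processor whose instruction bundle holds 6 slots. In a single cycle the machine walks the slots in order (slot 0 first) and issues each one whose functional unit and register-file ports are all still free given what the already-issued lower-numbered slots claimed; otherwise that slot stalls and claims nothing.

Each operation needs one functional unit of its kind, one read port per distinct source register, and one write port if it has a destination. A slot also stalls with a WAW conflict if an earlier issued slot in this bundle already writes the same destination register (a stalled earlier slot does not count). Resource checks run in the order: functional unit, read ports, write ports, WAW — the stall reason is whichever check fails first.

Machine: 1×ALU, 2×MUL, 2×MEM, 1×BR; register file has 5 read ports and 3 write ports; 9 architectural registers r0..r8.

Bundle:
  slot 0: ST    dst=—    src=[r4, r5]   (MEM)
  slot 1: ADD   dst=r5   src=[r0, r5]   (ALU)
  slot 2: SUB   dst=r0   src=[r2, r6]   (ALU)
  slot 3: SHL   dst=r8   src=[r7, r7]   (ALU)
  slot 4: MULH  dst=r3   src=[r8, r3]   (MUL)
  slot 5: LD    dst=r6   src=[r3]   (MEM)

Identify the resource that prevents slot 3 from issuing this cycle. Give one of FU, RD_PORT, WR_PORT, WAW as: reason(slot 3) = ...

[0] MEM needs rd=2 wr=0: ok; after: ALU=1 MUL=2 MEM=1 BR=1, R=3, W=3
[1] ALU needs rd=2 wr=1: ok; after: ALU=0 MUL=2 MEM=1 BR=1, R=1, W=2
[2] ALU needs rd=2 wr=1: FU; after: ALU=0 MUL=2 MEM=1 BR=1, R=1, W=2
[3] ALU needs rd=1 wr=1: FU; after: ALU=0 MUL=2 MEM=1 BR=1, R=1, W=2
[4] MUL needs rd=2 wr=1: RD_PORT; after: ALU=0 MUL=2 MEM=1 BR=1, R=1, W=2
[5] MEM needs rd=1 wr=1: ok; after: ALU=0 MUL=2 MEM=0 BR=1, R=0, W=1

reason(slot 3) = FU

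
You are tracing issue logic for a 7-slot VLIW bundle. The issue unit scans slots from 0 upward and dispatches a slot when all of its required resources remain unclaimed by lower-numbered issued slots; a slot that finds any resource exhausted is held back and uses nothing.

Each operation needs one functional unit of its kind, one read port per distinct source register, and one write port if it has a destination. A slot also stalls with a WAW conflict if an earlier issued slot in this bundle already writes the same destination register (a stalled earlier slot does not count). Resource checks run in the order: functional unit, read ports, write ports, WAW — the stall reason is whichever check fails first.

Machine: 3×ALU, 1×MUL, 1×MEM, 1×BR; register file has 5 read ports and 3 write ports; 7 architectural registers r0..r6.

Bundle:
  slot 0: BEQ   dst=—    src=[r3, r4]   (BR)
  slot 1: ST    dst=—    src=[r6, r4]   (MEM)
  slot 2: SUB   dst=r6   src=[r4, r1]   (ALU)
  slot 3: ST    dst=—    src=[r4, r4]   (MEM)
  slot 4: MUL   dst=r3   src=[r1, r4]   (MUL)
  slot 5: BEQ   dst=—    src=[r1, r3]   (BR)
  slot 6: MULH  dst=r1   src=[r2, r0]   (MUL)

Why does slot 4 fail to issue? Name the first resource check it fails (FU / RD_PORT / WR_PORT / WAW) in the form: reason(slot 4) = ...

reason(slot 4) = RD_PORT

  0. BR ⇒ go  {3A/1Mu/1Ld/0B | 3r 3w}
  1. MEM ⇒ go  {3A/1Mu/0Ld/0B | 1r 3w}
  2. ALU→r6 ⇒ no(RD_PORT)  {3A/1Mu/0Ld/0B | 1r 3w}
  3. MEM ⇒ no(FU)  {3A/1Mu/0Ld/0B | 1r 3w}
  4. MUL→r3 ⇒ no(RD_PORT)  {3A/1Mu/0Ld/0B | 1r 3w}
  5. BR ⇒ no(FU)  {3A/1Mu/0Ld/0B | 1r 3w}
  6. MUL→r1 ⇒ no(RD_PORT)  {3A/1Mu/0Ld/0B | 1r 3w}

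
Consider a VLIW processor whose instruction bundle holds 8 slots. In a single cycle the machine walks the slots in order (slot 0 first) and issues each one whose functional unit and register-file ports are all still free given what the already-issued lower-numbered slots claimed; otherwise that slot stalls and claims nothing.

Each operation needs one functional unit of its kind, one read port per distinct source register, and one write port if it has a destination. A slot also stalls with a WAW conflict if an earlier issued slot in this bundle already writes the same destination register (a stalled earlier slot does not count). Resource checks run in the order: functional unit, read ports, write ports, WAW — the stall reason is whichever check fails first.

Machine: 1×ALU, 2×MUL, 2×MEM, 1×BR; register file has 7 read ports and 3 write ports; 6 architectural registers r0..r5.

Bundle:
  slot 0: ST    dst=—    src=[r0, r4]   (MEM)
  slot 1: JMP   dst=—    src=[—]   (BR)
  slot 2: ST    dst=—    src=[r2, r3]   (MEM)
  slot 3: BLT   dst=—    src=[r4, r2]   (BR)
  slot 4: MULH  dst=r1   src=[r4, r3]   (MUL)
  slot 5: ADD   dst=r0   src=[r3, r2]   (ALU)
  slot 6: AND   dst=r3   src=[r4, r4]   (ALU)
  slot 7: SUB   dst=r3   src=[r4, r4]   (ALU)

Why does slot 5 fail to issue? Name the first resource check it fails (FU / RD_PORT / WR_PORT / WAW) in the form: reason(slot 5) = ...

reason(slot 5) = RD_PORT

slot 0 (MEM): ISSUE — free A1,Mu2,Ld1,B1 rp5 wp3
slot 1 (BR): ISSUE — free A1,Mu2,Ld1,B0 rp5 wp3
slot 2 (MEM): ISSUE — free A1,Mu2,Ld0,B0 rp3 wp3
slot 3 (BR): stall FU — free A1,Mu2,Ld0,B0 rp3 wp3
slot 4 (MUL): ISSUE — free A1,Mu1,Ld0,B0 rp1 wp2
slot 5 (ALU): stall RD_PORT — free A1,Mu1,Ld0,B0 rp1 wp2
slot 6 (ALU): ISSUE — free A0,Mu1,Ld0,B0 rp0 wp1
slot 7 (ALU): stall FU — free A0,Mu1,Ld0,B0 rp0 wp1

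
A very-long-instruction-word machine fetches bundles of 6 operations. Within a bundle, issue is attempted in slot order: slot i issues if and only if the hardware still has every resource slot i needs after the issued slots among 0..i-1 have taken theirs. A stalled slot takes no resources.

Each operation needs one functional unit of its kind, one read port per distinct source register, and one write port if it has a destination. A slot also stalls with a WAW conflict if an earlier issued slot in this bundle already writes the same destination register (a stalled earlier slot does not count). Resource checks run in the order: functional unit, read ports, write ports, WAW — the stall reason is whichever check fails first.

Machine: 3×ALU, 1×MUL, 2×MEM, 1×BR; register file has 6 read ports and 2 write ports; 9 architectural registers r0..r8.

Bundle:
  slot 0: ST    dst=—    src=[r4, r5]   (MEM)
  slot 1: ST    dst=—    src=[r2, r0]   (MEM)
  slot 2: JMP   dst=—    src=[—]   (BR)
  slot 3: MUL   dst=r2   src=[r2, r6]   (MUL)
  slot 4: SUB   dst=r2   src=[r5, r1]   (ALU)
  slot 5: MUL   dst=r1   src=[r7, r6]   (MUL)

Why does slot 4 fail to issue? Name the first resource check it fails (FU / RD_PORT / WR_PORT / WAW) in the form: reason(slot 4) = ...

  0. MEM ⇒ go  {3A/1Mu/1Ld/1B | 4r 2w}
  1. MEM ⇒ go  {3A/1Mu/0Ld/1B | 2r 2w}
  2. BR ⇒ go  {3A/1Mu/0Ld/0B | 2r 2w}
  3. MUL→r2 ⇒ go  {3A/0Mu/0Ld/0B | 0r 1w}
  4. ALU→r2 ⇒ no(RD_PORT)  {3A/0Mu/0Ld/0B | 0r 1w}
  5. MUL→r1 ⇒ no(FU)  {3A/0Mu/0Ld/0B | 0r 1w}

reason(slot 4) = RD_PORT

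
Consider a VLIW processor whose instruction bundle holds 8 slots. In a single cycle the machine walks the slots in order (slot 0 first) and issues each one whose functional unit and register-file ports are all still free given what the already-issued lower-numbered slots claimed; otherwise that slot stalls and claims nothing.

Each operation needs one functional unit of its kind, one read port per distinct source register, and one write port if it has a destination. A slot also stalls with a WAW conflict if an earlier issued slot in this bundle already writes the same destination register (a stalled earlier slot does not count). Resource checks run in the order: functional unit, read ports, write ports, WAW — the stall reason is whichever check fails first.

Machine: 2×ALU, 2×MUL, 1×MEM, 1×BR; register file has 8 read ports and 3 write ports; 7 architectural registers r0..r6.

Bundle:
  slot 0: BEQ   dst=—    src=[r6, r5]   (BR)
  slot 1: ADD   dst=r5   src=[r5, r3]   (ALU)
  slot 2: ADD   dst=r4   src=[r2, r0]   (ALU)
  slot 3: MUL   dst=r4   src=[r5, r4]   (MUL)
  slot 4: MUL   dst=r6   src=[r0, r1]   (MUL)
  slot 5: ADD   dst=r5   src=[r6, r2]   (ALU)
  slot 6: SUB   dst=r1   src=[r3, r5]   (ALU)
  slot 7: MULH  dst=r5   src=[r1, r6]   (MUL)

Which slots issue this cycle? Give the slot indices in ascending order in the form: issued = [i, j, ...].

issued = [0, 1, 2, 4]

[0] BR needs rd=2 wr=0: ok; after: ALU=2 MUL=2 MEM=1 BR=0, R=6, W=3
[1] ALU needs rd=2 wr=1: ok; after: ALU=1 MUL=2 MEM=1 BR=0, R=4, W=2
[2] ALU needs rd=2 wr=1: ok; after: ALU=0 MUL=2 MEM=1 BR=0, R=2, W=1
[3] MUL needs rd=2 wr=1: WAW; after: ALU=0 MUL=2 MEM=1 BR=0, R=2, W=1
[4] MUL needs rd=2 wr=1: ok; after: ALU=0 MUL=1 MEM=1 BR=0, R=0, W=0
[5] ALU needs rd=2 wr=1: FU; after: ALU=0 MUL=1 MEM=1 BR=0, R=0, W=0
[6] ALU needs rd=2 wr=1: FU; after: ALU=0 MUL=1 MEM=1 BR=0, R=0, W=0
[7] MUL needs rd=2 wr=1: RD_PORT; after: ALU=0 MUL=1 MEM=1 BR=0, R=0, W=0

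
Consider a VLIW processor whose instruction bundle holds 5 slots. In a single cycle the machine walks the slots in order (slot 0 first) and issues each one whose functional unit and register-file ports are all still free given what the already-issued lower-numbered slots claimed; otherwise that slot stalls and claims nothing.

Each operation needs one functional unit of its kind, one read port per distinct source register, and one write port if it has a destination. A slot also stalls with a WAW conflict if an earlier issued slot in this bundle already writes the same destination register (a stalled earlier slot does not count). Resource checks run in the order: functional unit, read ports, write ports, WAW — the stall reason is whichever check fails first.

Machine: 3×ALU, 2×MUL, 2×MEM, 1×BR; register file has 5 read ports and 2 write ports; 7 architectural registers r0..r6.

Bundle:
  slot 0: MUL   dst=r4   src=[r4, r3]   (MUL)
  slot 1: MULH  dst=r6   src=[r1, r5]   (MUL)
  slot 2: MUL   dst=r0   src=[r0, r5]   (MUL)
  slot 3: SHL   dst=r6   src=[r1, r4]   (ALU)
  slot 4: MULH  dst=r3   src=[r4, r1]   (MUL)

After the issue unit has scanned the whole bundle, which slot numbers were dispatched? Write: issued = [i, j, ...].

(0) want 1×MUL +2rd +1wr — yes → AL3|MU1|ME2|BR1|rd3|wr1
(1) want 1×MUL +2rd +1wr — yes → AL3|MU0|ME2|BR1|rd1|wr0
(2) want 1×MUL +2rd +1wr — FU → AL3|MU0|ME2|BR1|rd1|wr0
(3) want 1×ALU +2rd +1wr — RD_PORT → AL3|MU0|ME2|BR1|rd1|wr0
(4) want 1×MUL +2rd +1wr — FU → AL3|MU0|ME2|BR1|rd1|wr0

issued = [0, 1]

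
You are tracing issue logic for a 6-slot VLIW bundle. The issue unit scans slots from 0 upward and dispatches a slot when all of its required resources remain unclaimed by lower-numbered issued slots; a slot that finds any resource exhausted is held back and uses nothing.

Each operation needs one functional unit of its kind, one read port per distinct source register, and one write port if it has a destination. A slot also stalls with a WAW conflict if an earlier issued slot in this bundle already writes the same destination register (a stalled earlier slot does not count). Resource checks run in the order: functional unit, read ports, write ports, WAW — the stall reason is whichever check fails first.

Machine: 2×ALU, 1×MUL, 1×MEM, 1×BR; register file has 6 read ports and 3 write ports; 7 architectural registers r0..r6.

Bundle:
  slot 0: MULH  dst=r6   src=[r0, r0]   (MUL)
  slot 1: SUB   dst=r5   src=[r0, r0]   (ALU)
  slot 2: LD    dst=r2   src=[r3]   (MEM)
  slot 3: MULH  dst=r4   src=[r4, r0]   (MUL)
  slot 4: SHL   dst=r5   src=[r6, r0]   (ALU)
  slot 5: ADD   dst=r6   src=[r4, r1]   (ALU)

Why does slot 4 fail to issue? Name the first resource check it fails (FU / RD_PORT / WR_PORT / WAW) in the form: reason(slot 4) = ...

#0 MUL src=r0,r0 dispatched  <A:2 Mu:0 Ld:1 B:1 rd:5 wr:2>
#1 ALU src=r0,r0 dispatched  <A:1 Mu:0 Ld:1 B:1 rd:4 wr:1>
#2 MEM src=r3 dispatched  <A:1 Mu:0 Ld:0 B:1 rd:3 wr:0>
#3 MUL src=r4,r0 held:FU  <A:1 Mu:0 Ld:0 B:1 rd:3 wr:0>
#4 ALU src=r6,r0 held:WR_PORT  <A:1 Mu:0 Ld:0 B:1 rd:3 wr:0>
#5 ALU src=r4,r1 held:WR_PORT  <A:1 Mu:0 Ld:0 B:1 rd:3 wr:0>

reason(slot 4) = WR_PORT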